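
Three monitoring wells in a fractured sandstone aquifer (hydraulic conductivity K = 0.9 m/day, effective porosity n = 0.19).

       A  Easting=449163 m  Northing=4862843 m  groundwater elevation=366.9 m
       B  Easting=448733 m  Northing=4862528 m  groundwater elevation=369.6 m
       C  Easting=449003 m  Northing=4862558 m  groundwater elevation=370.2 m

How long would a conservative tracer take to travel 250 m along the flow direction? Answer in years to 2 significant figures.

10 years

Differences from A: to B (Δx, Δy, Δh) = (-430, -315, +2.7); to C = (-160, -285, +3.3).
Determinant of the coordinate differences = (-430)·(-285) − (-160)·(-315) = 72150.
∂h/∂x = [(+2.7)·(-285) − (+3.3)·(-315)] / 72150 = +0.003742
∂h/∂y = [(-430)·(+3.3) − (-160)·(+2.7)] / 72150 = -0.01368
|∇h| = √(0.003742² + -0.01368²) = 0.01418
Seepage velocity v = K·i/n = 0.9 × 0.01418 / 0.19 = 0.06717 m/day.
t = 250 / 0.06717 = 3722 days = 10.2 years.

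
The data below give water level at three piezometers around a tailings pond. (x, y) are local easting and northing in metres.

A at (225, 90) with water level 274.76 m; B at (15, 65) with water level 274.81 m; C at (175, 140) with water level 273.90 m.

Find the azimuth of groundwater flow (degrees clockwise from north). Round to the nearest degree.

354°

With h = a·x + b·y + c and A as origin, the differences give:
  (-210)·a + (-25)·b = +0.05
  (-50)·a + 50·b = -0.86
Eliminate b (×50 and ×(-25), subtract): -11750·a = -19.000 → a = ∂h/∂x = +0.001617
Back-substitute: b = ∂h/∂y = -0.01558.
Flow direction (−∇h) has components (-0.001617 E, +0.01558 N).
Azimuth = atan2(E, N) = atan2(-0.001617, +0.01558) = 354.1° ≈ 354°.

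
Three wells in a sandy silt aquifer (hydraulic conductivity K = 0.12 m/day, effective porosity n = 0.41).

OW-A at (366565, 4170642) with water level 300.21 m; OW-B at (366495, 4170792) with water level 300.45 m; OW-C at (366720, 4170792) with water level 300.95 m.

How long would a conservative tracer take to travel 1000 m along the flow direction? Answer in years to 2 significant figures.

Differences from OW-A: to OW-B (Δx, Δy, Δh) = (-70, 150, +0.24); to OW-C = (155, 150, +0.74).
Determinant of the coordinate differences = (-70)·150 − 155·150 = -33750.
∂h/∂x = [(+0.24)·150 − (+0.74)·150] / -33750 = +0.002222
∂h/∂y = [(-70)·(+0.74) − 155·(+0.24)] / -33750 = +0.002637
|∇h| = √(0.002222² + 0.002637²) = 0.003448
Seepage velocity v = K·i/n = 0.12 × 0.003448 / 0.41 = 0.001009 m/day.
t = 1000 / 0.001009 = 9.911e+05 days = 2.71e+03 years.

2700 years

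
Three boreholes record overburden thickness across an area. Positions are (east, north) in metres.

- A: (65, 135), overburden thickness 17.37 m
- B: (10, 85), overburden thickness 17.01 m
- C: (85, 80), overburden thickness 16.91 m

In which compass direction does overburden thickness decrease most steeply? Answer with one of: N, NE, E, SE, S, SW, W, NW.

With d = a·x + b·y + c and A as origin, the differences give:
  (-55)·a + (-50)·b = -0.36
  20·a + (-55)·b = -0.46
Eliminate b (×(-55) and ×(-50), subtract): 4025·a = -3.200 → a = ∂d/∂x = -0.0007950
Back-substitute: b = ∂d/∂y = +0.008075.
Steepest decrease is along −∇f = (+0.0007950 E, -0.008075 N) → south.

S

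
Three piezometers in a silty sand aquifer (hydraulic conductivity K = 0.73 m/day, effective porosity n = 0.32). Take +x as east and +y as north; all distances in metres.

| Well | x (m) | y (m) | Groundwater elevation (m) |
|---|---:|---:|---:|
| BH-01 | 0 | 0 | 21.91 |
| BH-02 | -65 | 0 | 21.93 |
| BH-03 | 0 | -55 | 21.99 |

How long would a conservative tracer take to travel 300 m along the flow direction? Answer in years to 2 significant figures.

240 years

∂h/∂x = (21.93 − 21.91) / (-65 − 0) = -0.0003077
∂h/∂y = (21.99 − 21.91) / (-55 − 0) = -0.001455
|∇h| = √(-0.0003077² + -0.001455²) = 0.001487
Seepage velocity v = K·i/n = 0.73 × 0.001487 / 0.32 = 0.003392 m/day.
t = 300 / 0.003392 = 8.844e+04 days = 242 years.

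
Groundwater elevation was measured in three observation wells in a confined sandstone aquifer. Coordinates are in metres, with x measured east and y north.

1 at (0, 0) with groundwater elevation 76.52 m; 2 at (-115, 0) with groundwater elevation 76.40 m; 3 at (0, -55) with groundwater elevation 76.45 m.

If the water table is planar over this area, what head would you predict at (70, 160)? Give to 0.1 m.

∂h/∂x = (76.40 − 76.52) / (-115 − 0) = +0.001043
∂h/∂y = (76.45 − 76.52) / (-55 − 0) = +0.001273
h(70, 160) = 76.52 + (+0.001043)·(70) + (+0.001273)·(160) = 76.52 +0.073 +0.204 = 76.797 m.

76.8 m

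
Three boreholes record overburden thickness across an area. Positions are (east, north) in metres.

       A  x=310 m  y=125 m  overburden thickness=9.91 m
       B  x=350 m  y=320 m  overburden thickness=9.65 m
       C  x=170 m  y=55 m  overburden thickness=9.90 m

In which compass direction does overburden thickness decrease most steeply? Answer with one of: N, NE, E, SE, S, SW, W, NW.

Taking A as reference: B−A = (40, 195, -0.26); C−A = (-140, -70, -0.01).
Solve a·Δx + b·Δy = Δd: det = 40·(-70) − (-140)·195 = 24500.
∂d/∂x = [(-0.26)·(-70) − (-0.01)·195] / 24500 = +0.0008224
∂d/∂y = [40·(-0.01) − (-140)·(-0.26)] / 24500 = -0.001502
Steepest decrease is along −∇f = (-0.0008224 E, +0.001502 N) → northwest.

NW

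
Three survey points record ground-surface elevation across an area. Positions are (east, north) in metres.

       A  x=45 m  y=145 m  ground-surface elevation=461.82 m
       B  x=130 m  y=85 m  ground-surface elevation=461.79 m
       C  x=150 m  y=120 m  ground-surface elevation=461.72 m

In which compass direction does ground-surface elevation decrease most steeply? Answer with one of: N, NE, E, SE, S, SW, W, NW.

Differences from A: to B (Δx, Δy, Δh) = (85, -60, -0.03); to C = (105, -25, -0.10).
Solve a·Δx + b·Δy = Δz: det = 85·(-25) − 105·(-60) = 4175.
∂z/∂x = [(-0.03)·(-25) − (-0.10)·(-60)] / 4175 = -0.001257
∂z/∂y = [85·(-0.10) − 105·(-0.03)] / 4175 = -0.001281
Steepest decrease is along −∇f = (+0.001257 E, +0.001281 N) → northeast.

NE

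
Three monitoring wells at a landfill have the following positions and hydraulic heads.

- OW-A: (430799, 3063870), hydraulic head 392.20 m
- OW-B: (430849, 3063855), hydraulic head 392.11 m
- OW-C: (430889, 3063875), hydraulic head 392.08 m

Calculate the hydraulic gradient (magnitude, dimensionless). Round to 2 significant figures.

0.0019

With h = a·x + b·y + c and OW-A as origin, the differences give:
  50·a + (-15)·b = -0.09
  90·a + 5·b = -0.12
Eliminate b (×5 and ×(-15), subtract): 1600·a = -2.250 → a = ∂h/∂x = -0.001406
Back-substitute: b = ∂h/∂y = +0.001312.
|∇h| = √(-0.001406² + 0.001312²) = 0.001923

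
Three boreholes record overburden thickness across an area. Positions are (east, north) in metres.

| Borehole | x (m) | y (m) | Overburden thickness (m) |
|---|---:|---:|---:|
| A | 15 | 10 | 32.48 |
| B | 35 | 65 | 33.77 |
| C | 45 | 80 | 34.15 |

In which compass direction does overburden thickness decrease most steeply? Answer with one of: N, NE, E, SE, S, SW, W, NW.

With d = a·x + b·y + c and A as origin, the differences give:
  20·a + 55·b = +1.29
  30·a + 70·b = +1.67
Eliminate b (×70 and ×55, subtract): -250·a = -1.550 → a = ∂d/∂x = +0.006200
Back-substitute: b = ∂d/∂y = +0.02120.
Steepest decrease is along −∇f = (-0.006200 E, -0.02120 N) → south.

S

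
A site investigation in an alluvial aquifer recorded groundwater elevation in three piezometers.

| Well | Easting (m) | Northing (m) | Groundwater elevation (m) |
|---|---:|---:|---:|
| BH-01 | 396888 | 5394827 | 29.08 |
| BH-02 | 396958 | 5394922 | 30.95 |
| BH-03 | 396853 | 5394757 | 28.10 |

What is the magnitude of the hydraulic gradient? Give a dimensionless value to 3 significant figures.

Taking BH-01 as reference: BH-02−BH-01 = (70, 95, +1.87); BH-03−BH-01 = (-35, -70, -0.98).
Solve a·Δx + b·Δy = Δh: det = 70·(-70) − (-35)·95 = -1575.
∂h/∂x = [(+1.87)·(-70) − (-0.98)·95] / -1575 = +0.02400
∂h/∂y = [70·(-0.98) − (-35)·(+1.87)] / -1575 = +0.002000
|∇h| = √(0.02400² + 0.002000²) = 0.02408

0.0241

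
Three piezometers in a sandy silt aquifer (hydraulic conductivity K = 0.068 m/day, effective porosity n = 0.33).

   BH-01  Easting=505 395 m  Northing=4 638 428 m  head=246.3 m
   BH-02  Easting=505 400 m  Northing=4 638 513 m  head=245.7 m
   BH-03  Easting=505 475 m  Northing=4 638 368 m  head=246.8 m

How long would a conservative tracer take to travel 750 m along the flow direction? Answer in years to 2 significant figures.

1400 years

Differences from BH-01: to BH-02 (Δx, Δy, Δh) = (5, 85, -0.6); to BH-03 = (80, -60, +0.5).
Solve a·Δx + b·Δy = Δh: det = 5·(-60) − 80·85 = -7100.
∂h/∂x = [(-0.6)·(-60) − (+0.5)·85] / -7100 = +0.0009155
∂h/∂y = [5·(+0.5) − 80·(-0.6)] / -7100 = -0.007113
|∇h| = √(0.0009155² + -0.007113²) = 0.007172
Seepage velocity v = K·i/n = 0.068 × 0.007172 / 0.33 = 0.001478 m/day.
t = 750 / 0.001478 = 5.074e+05 days = 1.39e+03 years.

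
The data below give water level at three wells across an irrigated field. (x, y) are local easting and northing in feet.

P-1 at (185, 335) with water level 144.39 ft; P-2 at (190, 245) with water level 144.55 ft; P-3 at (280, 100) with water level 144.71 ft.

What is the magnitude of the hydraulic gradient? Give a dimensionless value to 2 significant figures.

0.0022

Taking P-1 as reference: P-2−P-1 = (5, -90, +0.16); P-3−P-1 = (95, -235, +0.32).
Solve a·Δx + b·Δy = Δh: det = 5·(-235) − 95·(-90) = 7375.
∂h/∂x = [(+0.16)·(-235) − (+0.32)·(-90)] / 7375 = -0.001193
∂h/∂y = [5·(+0.32) − 95·(+0.16)] / 7375 = -0.001844
|∇h| = √(-0.001193² + -0.001844²) = 0.002196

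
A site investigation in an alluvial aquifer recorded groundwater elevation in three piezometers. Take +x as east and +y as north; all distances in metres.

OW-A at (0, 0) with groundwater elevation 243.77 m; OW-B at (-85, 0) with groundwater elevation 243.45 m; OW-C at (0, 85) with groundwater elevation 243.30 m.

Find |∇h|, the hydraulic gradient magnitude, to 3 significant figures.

∂h/∂x = (243.45 − 243.77) / (-85 − 0) = +0.003765
∂h/∂y = (243.30 − 243.77) / (85 − 0) = -0.005529
|∇h| = √(0.003765² + -0.005529²) = 0.006689

0.00669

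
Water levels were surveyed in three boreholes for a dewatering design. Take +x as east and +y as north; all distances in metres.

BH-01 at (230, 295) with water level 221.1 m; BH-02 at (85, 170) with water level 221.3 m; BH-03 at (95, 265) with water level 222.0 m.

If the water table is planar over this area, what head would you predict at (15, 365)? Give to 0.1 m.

223.5 m

Differences from BH-01: to BH-02 (Δx, Δy, Δh) = (-145, -125, +0.2); to BH-03 = (-135, -30, +0.9).
Determinant of the coordinate differences = (-145)·(-30) − (-135)·(-125) = -12525.
∂h/∂x = [(+0.2)·(-30) − (+0.9)·(-125)] / -12525 = -0.008503
∂h/∂y = [(-145)·(+0.9) − (-135)·(+0.2)] / -12525 = +0.008263
h(15, 365) = 221.1 + (-0.008503)·(-215) + (+0.008263)·(70) = 221.1 +1.828 +0.578 = 223.507 m.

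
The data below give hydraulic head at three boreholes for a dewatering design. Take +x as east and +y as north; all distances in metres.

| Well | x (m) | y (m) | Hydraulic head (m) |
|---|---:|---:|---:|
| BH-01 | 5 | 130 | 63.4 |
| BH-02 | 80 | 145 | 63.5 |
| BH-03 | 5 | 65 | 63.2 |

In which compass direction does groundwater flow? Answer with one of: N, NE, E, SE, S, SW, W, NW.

With h = a·x + b·y + c and BH-01 as origin, the differences give:
  75·a + 15·b = +0.1
  0·a + (-65)·b = -0.2
Eliminate b (×(-65) and ×15, subtract): -4875·a = -3.50 → a = ∂h/∂x = +0.0007179
Back-substitute: b = ∂h/∂y = +0.003077.
Flow = −∇h = (-0.0007179 east, -0.003077 north), which points south.

S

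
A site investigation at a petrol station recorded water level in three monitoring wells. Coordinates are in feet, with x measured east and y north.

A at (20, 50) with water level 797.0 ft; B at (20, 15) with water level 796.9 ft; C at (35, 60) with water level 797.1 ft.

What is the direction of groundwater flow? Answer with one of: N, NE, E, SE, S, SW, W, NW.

SW

Taking A as reference: B−A = (0, -35, -0.1); C−A = (15, 10, +0.1).
Solve a·Δx + b·Δy = Δh: det = 0·10 − 15·(-35) = 525.
∂h/∂x = [(-0.1)·10 − (+0.1)·(-35)] / 525 = +0.004762
∂h/∂y = [0·(+0.1) − 15·(-0.1)] / 525 = +0.002857
Flow = −∇h = (-0.004762 east, -0.002857 north), which points southwest.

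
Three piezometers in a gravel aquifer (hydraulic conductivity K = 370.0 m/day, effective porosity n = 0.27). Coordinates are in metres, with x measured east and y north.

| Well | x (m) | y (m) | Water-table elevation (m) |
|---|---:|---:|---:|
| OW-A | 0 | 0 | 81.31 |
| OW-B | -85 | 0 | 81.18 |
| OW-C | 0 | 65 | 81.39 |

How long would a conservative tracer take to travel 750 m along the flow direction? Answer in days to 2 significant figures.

∂h/∂x = (81.18 − 81.31) / (-85 − 0) = +0.001529
∂h/∂y = (81.39 − 81.31) / (65 − 0) = +0.001231
|∇h| = √(0.001529² + 0.001231²) = 0.001963
Seepage velocity v = K·i/n = 370.0 × 0.001963 / 0.27 = 2.69 m/day.
t = 750 / 2.69 = 278.8 days.

280 days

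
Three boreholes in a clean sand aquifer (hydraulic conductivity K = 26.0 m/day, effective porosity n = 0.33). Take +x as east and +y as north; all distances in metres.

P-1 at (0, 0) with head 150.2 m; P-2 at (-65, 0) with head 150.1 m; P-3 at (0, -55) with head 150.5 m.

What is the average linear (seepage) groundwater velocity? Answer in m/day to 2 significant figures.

0.45 m/day

∂h/∂x = (150.1 − 150.2) / (-65 − 0) = +0.001538
∂h/∂y = (150.5 − 150.2) / (-55 − 0) = -0.005455
|∇h| = √(0.001538² + -0.005455²) = 0.005668
Seepage velocity v = K·i/n = 26.0 × 0.005668 / 0.33 = 0.4466 m/day.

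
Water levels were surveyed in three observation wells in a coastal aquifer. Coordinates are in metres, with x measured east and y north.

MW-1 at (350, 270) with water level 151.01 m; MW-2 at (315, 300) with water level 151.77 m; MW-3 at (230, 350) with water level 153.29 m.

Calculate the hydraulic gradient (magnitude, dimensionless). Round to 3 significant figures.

0.0171

With h = a·x + b·y + c and MW-1 as origin, the differences give:
  (-35)·a + 30·b = +0.76
  (-120)·a + 80·b = +2.28
Eliminate b (×80 and ×30, subtract): 800·a = -7.600 → a = ∂h/∂x = -0.009500
Back-substitute: b = ∂h/∂y = +0.01425.
|∇h| = √(-0.009500² + 0.01425²) = 0.01713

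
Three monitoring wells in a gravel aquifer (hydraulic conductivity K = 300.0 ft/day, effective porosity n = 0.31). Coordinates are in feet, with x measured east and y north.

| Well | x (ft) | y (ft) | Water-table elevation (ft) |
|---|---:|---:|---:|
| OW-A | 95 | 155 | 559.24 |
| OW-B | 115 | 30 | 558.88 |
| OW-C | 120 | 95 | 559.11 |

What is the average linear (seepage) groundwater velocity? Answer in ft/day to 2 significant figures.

4.2 ft/day

Three-point gradient (reference OW-A): Δ to OW-B = (20, -125, -0.36), Δ to OW-C = (25, -60, -0.13).
∂h/∂x = +0.002779, ∂h/∂y = +0.003325 (det = 1925).
|∇h| = √(0.002779² + 0.003325²) = 0.004333
Seepage velocity v = K·i/n = 300.0 × 0.004333 / 0.31 = 4.193 ft/day.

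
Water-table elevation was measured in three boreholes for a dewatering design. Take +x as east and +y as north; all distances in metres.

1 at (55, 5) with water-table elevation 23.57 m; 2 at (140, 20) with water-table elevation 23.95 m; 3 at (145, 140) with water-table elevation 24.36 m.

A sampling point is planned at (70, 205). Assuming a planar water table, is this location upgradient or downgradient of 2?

Differences from 1: to 2 (Δx, Δy, Δh) = (85, 15, +0.38); to 3 = (90, 135, +0.79).
Determinant of the coordinate differences = 85·135 − 90·15 = 10125.
∂h/∂x = [(+0.38)·135 − (+0.79)·15] / 10125 = +0.003896
∂h/∂y = [85·(+0.79) − 90·(+0.38)] / 10125 = +0.003254
Head at (70, 205) = 23.57 + (+0.003896)·(15) + (+0.003254)·(200) = 24.28 m.
That is higher than the 23.95 m at 2, so the point is upgradient.

upgradient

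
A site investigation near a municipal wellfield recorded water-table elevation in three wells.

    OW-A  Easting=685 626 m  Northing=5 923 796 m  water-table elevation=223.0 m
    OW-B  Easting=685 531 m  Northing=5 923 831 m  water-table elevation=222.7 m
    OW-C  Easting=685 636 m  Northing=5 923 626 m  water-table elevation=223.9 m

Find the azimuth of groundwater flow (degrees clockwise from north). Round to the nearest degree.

Three-point gradient (reference OW-A): Δ to OW-B = (-95, 35, -0.3), Δ to OW-C = (10, -170, +0.9).
∂h/∂x = +0.001234, ∂h/∂y = -0.005222 (det = 15800).
Flow direction (−∇h) has components (-0.001234 E, +0.005222 N).
Azimuth = atan2(E, N) = atan2(-0.001234, +0.005222) = 346.7° ≈ 347°.

347°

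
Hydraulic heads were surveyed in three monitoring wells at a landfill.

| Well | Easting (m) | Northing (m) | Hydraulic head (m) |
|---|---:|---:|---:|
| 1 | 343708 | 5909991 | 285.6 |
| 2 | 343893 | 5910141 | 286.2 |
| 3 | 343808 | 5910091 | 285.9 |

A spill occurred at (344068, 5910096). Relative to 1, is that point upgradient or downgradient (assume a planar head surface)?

upgradient

With h = a·x + b·y + c and 1 as origin, the differences give:
  185·a + 150·b = +0.6
  100·a + 100·b = +0.3
Eliminate b (×100 and ×150, subtract): 3500·a = 15.00 → a = ∂h/∂x = +0.004286
Back-substitute: b = ∂h/∂y = -0.001286.
Head at (344068, 5910096) = 285.6 + (+0.004286)·(360) + (-0.001286)·(105) = 287.01 m.
That is higher than the 285.6 m at 1, so the point is upgradient.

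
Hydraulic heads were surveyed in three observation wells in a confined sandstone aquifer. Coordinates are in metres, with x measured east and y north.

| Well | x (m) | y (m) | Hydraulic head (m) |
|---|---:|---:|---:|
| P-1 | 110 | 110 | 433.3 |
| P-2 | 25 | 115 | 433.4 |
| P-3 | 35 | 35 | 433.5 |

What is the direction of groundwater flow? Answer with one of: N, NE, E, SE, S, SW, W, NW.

With h = a·x + b·y + c and P-1 as origin, the differences give:
  (-85)·a + 5·b = +0.1
  (-75)·a + (-75)·b = +0.2
Eliminate b (×(-75) and ×5, subtract): 6750·a = -8.50 → a = ∂h/∂x = -0.001259
Back-substitute: b = ∂h/∂y = -0.001407.
Flow = −∇h = (+0.001259 east, +0.001407 north), which points northeast.

NE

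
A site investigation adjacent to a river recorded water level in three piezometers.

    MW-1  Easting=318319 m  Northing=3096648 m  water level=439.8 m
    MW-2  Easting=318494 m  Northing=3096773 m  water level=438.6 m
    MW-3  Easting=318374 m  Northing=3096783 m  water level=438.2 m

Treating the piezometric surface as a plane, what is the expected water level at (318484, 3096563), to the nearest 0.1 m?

441.3 m

Differences from MW-1: to MW-2 (Δx, Δy, Δh) = (175, 125, -1.2); to MW-3 = (55, 135, -1.6).
Solve a·Δx + b·Δy = Δh: det = 175·135 − 55·125 = 16750.
∂h/∂x = [(-1.2)·135 − (-1.6)·125] / 16750 = +0.002269
∂h/∂y = [175·(-1.6) − 55·(-1.2)] / 16750 = -0.01278
h(318484, 3096563) = 439.8 + (+0.002269)·(165) + (-0.01278)·(-85) = 439.8 +0.374 +1.086 = 441.260 m.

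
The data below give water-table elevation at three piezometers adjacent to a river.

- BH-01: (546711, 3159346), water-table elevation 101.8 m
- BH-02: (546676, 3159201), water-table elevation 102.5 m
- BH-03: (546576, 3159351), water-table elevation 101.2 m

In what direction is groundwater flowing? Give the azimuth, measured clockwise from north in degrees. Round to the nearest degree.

324°

Three-point gradient (reference BH-01): Δ to BH-02 = (-35, -145, +0.7), Δ to BH-03 = (-135, 5, -0.6).
∂h/∂x = +0.004228, ∂h/∂y = -0.005848 (det = -19750).
Flow direction (−∇h) has components (-0.004228 E, +0.005848 N).
Azimuth = atan2(E, N) = atan2(-0.004228, +0.005848) = 324.1° ≈ 324°.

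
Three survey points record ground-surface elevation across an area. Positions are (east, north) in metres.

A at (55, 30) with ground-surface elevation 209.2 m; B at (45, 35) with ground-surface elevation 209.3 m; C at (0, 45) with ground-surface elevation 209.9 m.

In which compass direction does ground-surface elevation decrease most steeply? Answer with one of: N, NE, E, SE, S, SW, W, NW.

NE

Taking A as reference: B−A = (-10, 5, +0.1); C−A = (-55, 15, +0.7).
Determinant of the coordinate differences = (-10)·15 − (-55)·5 = 125.
∂z/∂x = [(+0.1)·15 − (+0.7)·5] / 125 = -0.01600
∂z/∂y = [(-10)·(+0.7) − (-55)·(+0.1)] / 125 = -0.01200
Steepest decrease is along −∇f = (+0.01600 E, +0.01200 N) → northeast.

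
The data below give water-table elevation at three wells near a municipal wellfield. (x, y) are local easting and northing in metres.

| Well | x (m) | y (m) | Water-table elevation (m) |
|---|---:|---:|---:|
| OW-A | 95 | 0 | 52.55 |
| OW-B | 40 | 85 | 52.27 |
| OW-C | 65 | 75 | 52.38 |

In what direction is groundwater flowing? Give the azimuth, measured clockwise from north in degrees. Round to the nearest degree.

Differences from OW-A: to OW-B (Δx, Δy, Δh) = (-55, 85, -0.28); to OW-C = (-30, 75, -0.17).
Determinant of the coordinate differences = (-55)·75 − (-30)·85 = -1575.
∂h/∂x = [(-0.28)·75 − (-0.17)·85] / -1575 = +0.004159
∂h/∂y = [(-55)·(-0.17) − (-30)·(-0.28)] / -1575 = -0.0006032
Flow direction (−∇h) has components (-0.004159 E, +0.0006032 N).
Azimuth = atan2(E, N) = atan2(-0.004159, +0.0006032) = 278.3° ≈ 278°.

278°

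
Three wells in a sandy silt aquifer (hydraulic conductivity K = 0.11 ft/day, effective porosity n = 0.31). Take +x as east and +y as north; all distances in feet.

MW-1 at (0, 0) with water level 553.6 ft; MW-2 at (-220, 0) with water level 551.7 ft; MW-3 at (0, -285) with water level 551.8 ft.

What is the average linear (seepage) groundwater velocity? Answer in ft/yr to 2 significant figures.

1.4 ft/yr

∂h/∂x = (551.7 − 553.6) / (-220 − 0) = +0.008636
∂h/∂y = (551.8 − 553.6) / (-285 − 0) = +0.006316
|∇h| = √(0.008636² + 0.006316²) = 0.0107
Seepage velocity v = K·i/n = 0.11 × 0.0107 / 0.31 = 0.003797 ft/day = 1.387 ft/yr.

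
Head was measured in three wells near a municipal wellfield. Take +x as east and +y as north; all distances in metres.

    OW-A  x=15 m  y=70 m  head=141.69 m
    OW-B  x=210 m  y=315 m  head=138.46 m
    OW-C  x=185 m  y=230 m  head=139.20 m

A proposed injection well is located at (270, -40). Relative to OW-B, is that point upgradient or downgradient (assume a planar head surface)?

Differences from OW-A: to OW-B (Δx, Δy, Δh) = (195, 245, -3.23); to OW-C = (170, 160, -2.49).
Solve a·Δx + b·Δy = Δh: det = 195·160 − 170·245 = -10450.
∂h/∂x = [(-3.23)·160 − (-2.49)·245] / -10450 = -0.008923
∂h/∂y = [195·(-2.49) − 170·(-3.23)] / -10450 = -0.006081
Head at (270, -40) = 141.69 + (-0.008923)·(255) + (-0.006081)·(-110) = 140.08 m.
That is higher than the 138.46 m at OW-B, so the point is upgradient.

upgradient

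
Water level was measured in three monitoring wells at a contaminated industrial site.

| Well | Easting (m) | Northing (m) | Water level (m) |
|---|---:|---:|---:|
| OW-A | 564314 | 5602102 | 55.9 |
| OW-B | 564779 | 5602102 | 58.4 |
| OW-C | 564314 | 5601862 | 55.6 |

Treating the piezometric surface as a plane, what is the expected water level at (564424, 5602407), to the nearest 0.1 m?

∂h/∂x = (58.4 − 55.9) / (564779 − 564314) = +0.005376
∂h/∂y = (55.6 − 55.9) / (5601862 − 5602102) = +0.001250
h(564424, 5602407) = 55.9 + (+0.005376)·(110) + (+0.001250)·(305) = 55.9 +0.591 +0.381 = 56.873 m.

56.9 m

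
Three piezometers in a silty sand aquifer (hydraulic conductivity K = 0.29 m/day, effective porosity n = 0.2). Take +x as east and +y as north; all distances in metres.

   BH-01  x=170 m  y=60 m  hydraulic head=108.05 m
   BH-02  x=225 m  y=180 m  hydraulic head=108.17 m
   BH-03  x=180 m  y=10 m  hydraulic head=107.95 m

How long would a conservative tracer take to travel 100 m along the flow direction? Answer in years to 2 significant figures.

83 years

With h = a·x + b·y + c and BH-01 as origin, the differences give:
  55·a + 120·b = +0.12
  10·a + (-50)·b = -0.10
Eliminate b (×(-50) and ×120, subtract): -3950·a = 6.000 → a = ∂h/∂x = -0.001519
Back-substitute: b = ∂h/∂y = +0.001696.
|∇h| = √(-0.001519² + 0.001696²) = 0.002277
Seepage velocity v = K·i/n = 0.29 × 0.002277 / 0.2 = 0.003302 m/day.
t = 100 / 0.003302 = 3.028e+04 days = 82.9 years.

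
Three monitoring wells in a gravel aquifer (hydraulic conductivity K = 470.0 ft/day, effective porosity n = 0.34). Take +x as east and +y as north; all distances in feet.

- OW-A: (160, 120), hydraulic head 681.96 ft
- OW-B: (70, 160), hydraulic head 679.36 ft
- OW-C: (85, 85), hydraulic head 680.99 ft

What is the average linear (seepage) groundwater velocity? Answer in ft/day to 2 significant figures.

38 ft/day

With h = a·x + b·y + c and OW-A as origin, the differences give:
  (-90)·a + 40·b = -2.60
  (-75)·a + (-35)·b = -0.97
Eliminate b (×(-35) and ×40, subtract): 6150·a = 129.800 → a = ∂h/∂x = +0.02111
Back-substitute: b = ∂h/∂y = -0.01751.
|∇h| = √(0.02111² + -0.01751²) = 0.02743
Seepage velocity v = K·i/n = 470.0 × 0.02743 / 0.34 = 37.92 ft/day.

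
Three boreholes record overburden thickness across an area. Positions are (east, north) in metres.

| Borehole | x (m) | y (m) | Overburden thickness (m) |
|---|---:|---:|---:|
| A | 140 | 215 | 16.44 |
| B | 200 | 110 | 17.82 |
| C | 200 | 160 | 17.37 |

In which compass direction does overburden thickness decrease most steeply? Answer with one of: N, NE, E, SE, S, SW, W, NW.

Taking A as reference: B−A = (60, -105, +1.38); C−A = (60, -55, +0.93).
Determinant of the coordinate differences = 60·(-55) − 60·(-105) = 3000.
∂d/∂x = [(+1.38)·(-55) − (+0.93)·(-105)] / 3000 = +0.007250
∂d/∂y = [60·(+0.93) − 60·(+1.38)] / 3000 = -0.009000
Steepest decrease is along −∇f = (-0.007250 E, +0.009000 N) → northwest.

NW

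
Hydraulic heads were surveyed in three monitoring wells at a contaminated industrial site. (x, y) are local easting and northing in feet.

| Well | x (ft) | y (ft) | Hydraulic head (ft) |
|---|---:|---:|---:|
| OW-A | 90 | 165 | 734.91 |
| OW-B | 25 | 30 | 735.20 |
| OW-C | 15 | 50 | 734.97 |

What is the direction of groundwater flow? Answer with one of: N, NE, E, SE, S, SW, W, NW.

NW

Three-point gradient (reference OW-A): Δ to OW-B = (-65, -135, +0.29), Δ to OW-C = (-75, -115, +0.06).
∂h/∂x = +0.009528, ∂h/∂y = -0.006736 (det = -2650).
Flow = −∇h = (-0.009528 east, +0.006736 north), which points northwest.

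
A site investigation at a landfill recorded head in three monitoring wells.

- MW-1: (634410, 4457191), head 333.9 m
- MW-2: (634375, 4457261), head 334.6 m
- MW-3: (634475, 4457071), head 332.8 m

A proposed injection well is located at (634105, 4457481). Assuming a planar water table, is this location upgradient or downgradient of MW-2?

With h = a·x + b·y + c and MW-1 as origin, the differences give:
  (-35)·a + 70·b = +0.7
  65·a + (-120)·b = -1.1
Eliminate b (×(-120) and ×70, subtract): -350·a = -7.00 → a = ∂h/∂x = +0.02000
Back-substitute: b = ∂h/∂y = +0.02000.
Head at (634105, 4457481) = 333.9 + (+0.02000)·(-305) + (+0.02000)·(290) = 333.60 m.
That is lower than the 334.6 m at MW-2, so the point is downgradient.

downgradient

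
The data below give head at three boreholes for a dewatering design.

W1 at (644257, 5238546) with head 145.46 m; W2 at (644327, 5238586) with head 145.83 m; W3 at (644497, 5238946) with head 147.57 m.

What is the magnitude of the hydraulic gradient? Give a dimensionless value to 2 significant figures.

0.0047

Differences from W1: to W2 (Δx, Δy, Δh) = (70, 40, +0.37); to W3 = (240, 400, +2.11).
Solve a·Δx + b·Δy = Δh: det = 70·400 − 240·40 = 18400.
∂h/∂x = [(+0.37)·400 − (+2.11)·40] / 18400 = +0.003457
∂h/∂y = [70·(+2.11) − 240·(+0.37)] / 18400 = +0.003201
|∇h| = √(0.003457² + 0.003201²) = 0.004711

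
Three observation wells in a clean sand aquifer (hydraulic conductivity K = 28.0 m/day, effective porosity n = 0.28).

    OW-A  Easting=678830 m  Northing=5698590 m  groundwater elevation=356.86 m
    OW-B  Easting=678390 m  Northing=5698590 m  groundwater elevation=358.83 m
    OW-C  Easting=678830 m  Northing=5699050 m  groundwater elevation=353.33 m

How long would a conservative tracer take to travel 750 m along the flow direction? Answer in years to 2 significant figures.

2.3 years

∂h/∂x = (358.83 − 356.86) / (678390 − 678830) = -0.004477
∂h/∂y = (353.33 − 356.86) / (5699050 − 5698590) = -0.007674
|∇h| = √(-0.004477² + -0.007674²) = 0.008884
Seepage velocity v = K·i/n = 28.0 × 0.008884 / 0.28 = 0.8884 m/day.
t = 750 / 0.8884 = 844.2 days = 2.31 years.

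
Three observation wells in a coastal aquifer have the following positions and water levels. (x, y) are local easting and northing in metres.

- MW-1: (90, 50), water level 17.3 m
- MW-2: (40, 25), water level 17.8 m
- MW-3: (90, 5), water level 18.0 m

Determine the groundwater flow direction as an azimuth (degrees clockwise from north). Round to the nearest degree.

008°

Taking MW-1 as reference: MW-2−MW-1 = (-50, -25, +0.5); MW-3−MW-1 = (0, -45, +0.7).
Solve a·Δx + b·Δy = Δh: det = (-50)·(-45) − 0·(-25) = 2250.
∂h/∂x = [(+0.5)·(-45) − (+0.7)·(-25)] / 2250 = -0.002222
∂h/∂y = [(-50)·(+0.7) − 0·(+0.5)] / 2250 = -0.01556
Flow direction (−∇h) has components (+0.002222 E, +0.01556 N).
Azimuth = atan2(E, N) = atan2(+0.002222, +0.01556) = 8.1° ≈ 008°.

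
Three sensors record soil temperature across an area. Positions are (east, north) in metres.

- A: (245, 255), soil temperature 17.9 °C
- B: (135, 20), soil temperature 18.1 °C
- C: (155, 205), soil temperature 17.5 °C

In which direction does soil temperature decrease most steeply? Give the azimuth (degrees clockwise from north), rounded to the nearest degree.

Differences from A: to B (Δx, Δy, Δh) = (-110, -235, +0.2); to C = (-90, -50, -0.4).
Solve a·Δx + b·Δy = ΔT: det = (-110)·(-50) − (-90)·(-235) = -15650.
∂T/∂x = [(+0.2)·(-50) − (-0.4)·(-235)] / -15650 = +0.006645
∂T/∂y = [(-110)·(-0.4) − (-90)·(+0.2)] / -15650 = -0.003962
Steepest decrease is along −∇f: components (-0.006645 E, +0.003962 N).
Azimuth = atan2(-0.006645, +0.003962) = 300.8° ≈ 301°.

301°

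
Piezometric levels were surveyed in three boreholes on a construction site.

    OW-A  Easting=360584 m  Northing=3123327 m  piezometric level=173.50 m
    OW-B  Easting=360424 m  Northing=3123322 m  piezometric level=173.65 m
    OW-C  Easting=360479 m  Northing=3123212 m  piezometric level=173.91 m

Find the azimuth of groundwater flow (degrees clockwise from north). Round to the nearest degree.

Taking OW-A as reference: OW-B−OW-A = (-160, -5, +0.15); OW-C−OW-A = (-105, -115, +0.41).
Determinant of the coordinate differences = (-160)·(-115) − (-105)·(-5) = 17875.
∂h/∂x = [(+0.15)·(-115) − (+0.41)·(-5)] / 17875 = -0.0008503
∂h/∂y = [(-160)·(+0.41) − (-105)·(+0.15)] / 17875 = -0.002789
Flow direction (−∇h) has components (+0.0008503 E, +0.002789 N).
Azimuth = atan2(E, N) = atan2(+0.0008503, +0.002789) = 17.0° ≈ 017°.

017°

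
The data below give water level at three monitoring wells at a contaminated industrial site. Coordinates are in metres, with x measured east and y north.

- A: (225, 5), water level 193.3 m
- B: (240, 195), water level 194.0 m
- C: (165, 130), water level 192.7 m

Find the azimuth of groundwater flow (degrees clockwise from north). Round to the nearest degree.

Three-point gradient (reference A): Δ to B = (15, 190, +0.7), Δ to C = (-60, 125, -0.6).
∂h/∂x = +0.01518, ∂h/∂y = +0.002486 (det = 13275).
Flow direction (−∇h) has components (-0.01518 E, -0.002486 N).
Azimuth = atan2(E, N) = atan2(-0.01518, -0.002486) = 260.7° ≈ 261°.

261°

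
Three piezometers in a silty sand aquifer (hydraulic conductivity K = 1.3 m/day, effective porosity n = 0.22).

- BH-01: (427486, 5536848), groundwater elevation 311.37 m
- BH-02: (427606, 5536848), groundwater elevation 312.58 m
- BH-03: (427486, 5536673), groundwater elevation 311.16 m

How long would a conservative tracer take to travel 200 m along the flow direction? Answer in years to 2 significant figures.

∂h/∂x = (312.58 − 311.37) / (427606 − 427486) = +0.01008
∂h/∂y = (311.16 − 311.37) / (5536673 − 5536848) = +0.001200
|∇h| = √(0.01008² + 0.001200²) = 0.01015
Seepage velocity v = K·i/n = 1.3 × 0.01015 / 0.22 = 0.05998 m/day.
t = 200 / 0.05998 = 3334 days = 9.13 years.

9.1 years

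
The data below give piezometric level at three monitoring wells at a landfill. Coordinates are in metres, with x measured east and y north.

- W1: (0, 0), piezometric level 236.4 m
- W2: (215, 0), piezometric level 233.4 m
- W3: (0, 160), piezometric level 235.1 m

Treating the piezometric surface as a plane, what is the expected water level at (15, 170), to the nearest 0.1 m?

234.8 m

∂h/∂x = (233.4 − 236.4) / (215 − 0) = -0.01395
∂h/∂y = (235.1 − 236.4) / (160 − 0) = -0.008125
h(15, 170) = 236.4 + (-0.01395)·(15) + (-0.008125)·(170) = 236.4 -0.209 -1.381 = 234.809 m.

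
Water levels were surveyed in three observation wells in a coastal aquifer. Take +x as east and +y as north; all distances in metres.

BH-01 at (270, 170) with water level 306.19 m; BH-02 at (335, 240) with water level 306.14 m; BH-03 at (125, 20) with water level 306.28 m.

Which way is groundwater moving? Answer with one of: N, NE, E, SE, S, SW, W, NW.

With h = a·x + b·y + c and BH-01 as origin, the differences give:
  65·a + 70·b = -0.05
  (-145)·a + (-150)·b = +0.09
Eliminate b (×(-150) and ×70, subtract): 400·a = 1.200 → a = ∂h/∂x = +0.003000
Back-substitute: b = ∂h/∂y = -0.003500.
Flow = −∇h = (-0.003000 east, +0.003500 north), which points northwest.

NW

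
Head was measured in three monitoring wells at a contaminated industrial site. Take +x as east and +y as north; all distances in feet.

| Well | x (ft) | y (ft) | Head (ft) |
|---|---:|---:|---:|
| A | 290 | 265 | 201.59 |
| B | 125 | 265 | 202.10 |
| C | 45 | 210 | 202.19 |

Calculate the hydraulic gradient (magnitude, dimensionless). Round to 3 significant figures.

With h = a·x + b·y + c and A as origin, the differences give:
  (-165)·a + 0·b = +0.51
  (-245)·a + (-55)·b = +0.60
Eliminate b (×(-55) and ×0, subtract): 9075·a = -28.050 → a = ∂h/∂x = -0.003091
Back-substitute: b = ∂h/∂y = +0.002860.
|∇h| = √(-0.003091² + 0.002860²) = 0.004211

0.00421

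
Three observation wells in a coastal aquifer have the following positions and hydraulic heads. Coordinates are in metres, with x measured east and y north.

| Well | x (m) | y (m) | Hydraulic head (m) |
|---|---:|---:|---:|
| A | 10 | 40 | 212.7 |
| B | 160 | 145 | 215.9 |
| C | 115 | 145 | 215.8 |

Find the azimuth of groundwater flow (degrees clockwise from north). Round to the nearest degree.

185°

Differences from A: to B (Δx, Δy, Δh) = (150, 105, +3.2); to C = (105, 105, +3.1).
Determinant of the coordinate differences = 150·105 − 105·105 = 4725.
∂h/∂x = [(+3.2)·105 − (+3.1)·105] / 4725 = +0.002222
∂h/∂y = [150·(+3.1) − 105·(+3.2)] / 4725 = +0.02730
Flow direction (−∇h) has components (-0.002222 E, -0.02730 N).
Azimuth = atan2(E, N) = atan2(-0.002222, -0.02730) = 184.7° ≈ 185°.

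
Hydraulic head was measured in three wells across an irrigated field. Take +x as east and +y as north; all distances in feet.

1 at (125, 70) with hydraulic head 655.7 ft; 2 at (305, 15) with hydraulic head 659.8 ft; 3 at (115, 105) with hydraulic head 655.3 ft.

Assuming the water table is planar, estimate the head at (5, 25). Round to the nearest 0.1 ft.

653.4 ft

With h = a·x + b·y + c and 1 as origin, the differences give:
  180·a + (-55)·b = +4.1
  (-10)·a + 35·b = -0.4
Eliminate b (×35 and ×(-55), subtract): 5750·a = 121.50 → a = ∂h/∂x = +0.02113
Back-substitute: b = ∂h/∂y = -0.005391.
h(5, 25) = 655.7 + (+0.02113)·(-120) + (-0.005391)·(-45) = 655.7 -2.536 +0.243 = 653.407 ft.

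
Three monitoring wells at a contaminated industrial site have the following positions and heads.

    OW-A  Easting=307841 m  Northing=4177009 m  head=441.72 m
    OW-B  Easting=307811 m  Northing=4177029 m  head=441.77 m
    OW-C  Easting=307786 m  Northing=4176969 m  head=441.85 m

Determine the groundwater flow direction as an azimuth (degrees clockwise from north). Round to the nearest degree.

With h = a·x + b·y + c and OW-A as origin, the differences give:
  (-30)·a + 20·b = +0.05
  (-55)·a + (-40)·b = +0.13
Eliminate b (×(-40) and ×20, subtract): 2300·a = -4.600 → a = ∂h/∂x = -0.002000
Back-substitute: b = ∂h/∂y = -0.0005000.
Flow direction (−∇h) has components (+0.002000 E, +0.0005000 N).
Azimuth = atan2(E, N) = atan2(+0.002000, +0.0005000) = 76.0° ≈ 076°.

076°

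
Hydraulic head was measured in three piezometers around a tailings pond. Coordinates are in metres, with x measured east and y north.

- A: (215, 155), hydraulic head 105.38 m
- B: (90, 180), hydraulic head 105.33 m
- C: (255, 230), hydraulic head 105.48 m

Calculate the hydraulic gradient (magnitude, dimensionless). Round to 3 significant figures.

0.00118

With h = a·x + b·y + c and A as origin, the differences give:
  (-125)·a + 25·b = -0.05
  40·a + 75·b = +0.10
Eliminate b (×75 and ×25, subtract): -10375·a = -6.250 → a = ∂h/∂x = +0.0006024
Back-substitute: b = ∂h/∂y = +0.001012.
|∇h| = √(0.0006024² + 0.001012²) = 0.001178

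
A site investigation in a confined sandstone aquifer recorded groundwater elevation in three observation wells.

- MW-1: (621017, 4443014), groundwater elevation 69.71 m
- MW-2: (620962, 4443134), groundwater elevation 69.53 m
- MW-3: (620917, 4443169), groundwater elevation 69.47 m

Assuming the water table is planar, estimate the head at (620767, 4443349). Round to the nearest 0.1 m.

With h = a·x + b·y + c and MW-1 as origin, the differences give:
  (-55)·a + 120·b = -0.18
  (-100)·a + 155·b = -0.24
Eliminate b (×155 and ×120, subtract): 3475·a = 0.900 → a = ∂h/∂x = +0.0002590
Back-substitute: b = ∂h/∂y = -0.001381.
h(620767, 4443349) = 69.71 + (+0.0002590)·(-250) + (-0.001381)·(335) = 69.71 -0.065 -0.463 = 69.183 m.

69.2 m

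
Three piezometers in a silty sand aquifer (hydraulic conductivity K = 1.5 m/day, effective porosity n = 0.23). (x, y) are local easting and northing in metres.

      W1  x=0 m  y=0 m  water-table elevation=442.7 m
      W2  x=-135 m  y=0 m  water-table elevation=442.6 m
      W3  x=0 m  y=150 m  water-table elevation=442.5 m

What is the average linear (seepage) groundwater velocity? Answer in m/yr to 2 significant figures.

∂h/∂x = (442.6 − 442.7) / (-135 − 0) = +0.0007407
∂h/∂y = (442.5 − 442.7) / (150 − 0) = -0.001333
|∇h| = √(0.0007407² + -0.001333²) = 0.001525
Seepage velocity v = K·i/n = 1.5 × 0.001525 / 0.23 = 0.009946 m/day = 3.633 m/yr.

3.6 m/yr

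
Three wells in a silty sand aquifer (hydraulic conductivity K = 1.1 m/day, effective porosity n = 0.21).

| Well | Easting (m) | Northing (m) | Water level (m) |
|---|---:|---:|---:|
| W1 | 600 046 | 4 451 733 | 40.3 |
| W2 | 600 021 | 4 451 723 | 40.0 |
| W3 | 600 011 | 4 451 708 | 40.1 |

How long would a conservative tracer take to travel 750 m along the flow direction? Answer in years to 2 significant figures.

Three-point gradient (reference W1): Δ to W2 = (-25, -10, -0.3), Δ to W3 = (-35, -25, -0.2).
∂h/∂x = +0.02000, ∂h/∂y = -0.02000 (det = 275).
|∇h| = √(0.02000² + -0.02000²) = 0.02828
Seepage velocity v = K·i/n = 1.1 × 0.02828 / 0.21 = 0.1481 m/day.
t = 750 / 0.1481 = 5064 days = 13.9 years.

14 years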